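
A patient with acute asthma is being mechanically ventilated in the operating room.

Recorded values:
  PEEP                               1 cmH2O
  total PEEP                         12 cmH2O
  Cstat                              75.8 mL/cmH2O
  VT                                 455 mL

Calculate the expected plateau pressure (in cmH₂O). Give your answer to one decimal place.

End-expiratory occlusion gives total PEEP = 12 cmH2O (intrinsic PEEP = 12 − 1 = 11). Use total PEEP for the elastic gradient.
Pplat = PEEPtotal + Vt / Cstat = 12 + 455 / 75.8 = 12 + 6.003 = 18.003 cmH2O.

18.0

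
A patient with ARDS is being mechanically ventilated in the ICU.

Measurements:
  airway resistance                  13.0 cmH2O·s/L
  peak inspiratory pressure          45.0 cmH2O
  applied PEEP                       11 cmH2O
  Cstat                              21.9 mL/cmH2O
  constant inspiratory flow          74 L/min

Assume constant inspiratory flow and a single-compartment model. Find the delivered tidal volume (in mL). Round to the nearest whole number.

393

Flow: 74 L/min ÷ 60 = 1.2333 L/s.
Equation of motion (constant flow): PIP = Vt/C + R·V̇ + PEEP.
Vt/C = PIP − R·V̇ − PEEP = 45.0 − 16.033 − 11 = 17.967 cmH2O.
Vt = C × 17.967 = 21.9 × 17.967 = 393.48 mL.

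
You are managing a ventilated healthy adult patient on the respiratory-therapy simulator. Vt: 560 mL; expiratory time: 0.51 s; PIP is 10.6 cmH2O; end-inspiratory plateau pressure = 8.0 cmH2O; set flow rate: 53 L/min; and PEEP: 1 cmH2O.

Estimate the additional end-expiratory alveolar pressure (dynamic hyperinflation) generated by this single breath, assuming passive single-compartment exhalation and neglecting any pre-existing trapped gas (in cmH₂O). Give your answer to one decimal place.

Flow: 53 L/min ÷ 60 = 0.8833 L/s.
R = (PIP − Pplat)/V̇ = (10.6 − 8.0) / 0.8833 = 2.6/0.8833 = 2.944 cmH2O·s/L.
C = Vt/(Pplat − PEEP) = 560.0 / (8.0 − 1) = 560.0/7.0 = 80.0 mL/cmH2O.
τ = R × C = 2.944 × 0.08 L/cmH2O = 0.2355 s.
Fraction remaining = e^(−Te/τ) = e^(−0.51/0.2355) = 0.1147; trapped volume = 560.0 × 0.1147 = 64.232 mL.
Additional alveolar pressure from trapping ≈ V_trapped / C = 64.232 / 80.0 = 0.8029 cmH2O.

0.8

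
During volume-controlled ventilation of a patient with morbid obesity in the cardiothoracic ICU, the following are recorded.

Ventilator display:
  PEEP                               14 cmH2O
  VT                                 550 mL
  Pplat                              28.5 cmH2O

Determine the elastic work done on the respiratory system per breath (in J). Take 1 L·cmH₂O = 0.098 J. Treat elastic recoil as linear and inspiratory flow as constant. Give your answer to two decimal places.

0.39

Elastic work ≈ ½ × (Pplat − PEEP) × Vt = 0.5 × (28.5 − 14) × 0.550 L = 0.5 × 14.5 × 0.550 = 3.988 L·cmH2O.
× 0.098 J/(L·cmH2O) → 0.3908 J.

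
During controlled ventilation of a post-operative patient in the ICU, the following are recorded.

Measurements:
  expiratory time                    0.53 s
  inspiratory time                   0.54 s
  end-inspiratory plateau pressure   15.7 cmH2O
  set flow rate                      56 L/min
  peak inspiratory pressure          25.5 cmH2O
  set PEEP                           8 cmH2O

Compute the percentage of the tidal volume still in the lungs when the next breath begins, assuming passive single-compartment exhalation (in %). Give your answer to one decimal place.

Flow: 56 L/min ÷ 60 = 0.9333 L/s.
Vt = flow × Ti = 0.9333 L/s × 0.54 s × 1000 mL/L = 503.98 mL.
R = (PIP − Pplat)/V̇ = (25.5 − 15.7) / 0.9333 = 9.8/0.9333 = 10.5 cmH2O·s/L.
C = Vt/(Pplat − PEEP) = 503.98 / (15.7 − 8) = 503.98/7.7 = 65.452 mL/cmH2O.
τ = R × C = 10.5 × 0.06545 L/cmH2O = 0.6872 s.
Fraction remaining at end-expiration = e^(−Te/τ) = e^(−0.53/0.6872) = 0.4624 → 46.24%.

46.2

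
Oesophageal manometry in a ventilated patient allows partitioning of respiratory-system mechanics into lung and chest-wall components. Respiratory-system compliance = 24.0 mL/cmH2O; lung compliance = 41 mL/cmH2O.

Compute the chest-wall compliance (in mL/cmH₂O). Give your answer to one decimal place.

57.9

1/Ccw = 1/Crs − 1/CL.
1/Ccw = 1/24.0 − 1/41 = 0.01728.
Ccw = 57.87 mL/cmH2O.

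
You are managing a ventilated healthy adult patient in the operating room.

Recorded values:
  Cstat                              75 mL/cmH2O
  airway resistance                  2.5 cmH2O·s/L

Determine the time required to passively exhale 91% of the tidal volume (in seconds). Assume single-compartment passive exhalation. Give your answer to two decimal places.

0.45

τ = R × C = 2.5 × 75 mL/cmH2O = 2.5 × 0.075 L/cmH2O = 0.1875 s.
Exhaled fraction f = 1 − e^(−t/τ) → t = −τ·ln(1 − f) = −0.1875·ln(0.09) = 0.4515 s.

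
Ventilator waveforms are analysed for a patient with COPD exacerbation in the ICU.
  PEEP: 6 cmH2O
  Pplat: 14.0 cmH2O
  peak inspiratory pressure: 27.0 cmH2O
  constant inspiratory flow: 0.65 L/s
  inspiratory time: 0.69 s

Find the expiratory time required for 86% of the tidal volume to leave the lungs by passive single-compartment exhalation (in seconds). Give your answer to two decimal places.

Vt = flow × Ti = 0.65 L/s × 0.69 s × 1000 mL/L = 448.5 mL.
R = (PIP − Pplat)/V̇ = (27.0 − 14.0) / 0.65 = 13.0/0.65 = 20.0 cmH2O·s/L.
C = Vt/(Pplat − PEEP) = 448.5 / (14.0 − 6) = 448.5/8.0 = 56.063 mL/cmH2O.
τ = R × C = 20.0 × 0.05606 L/cmH2O = 1.121 s.
t = −τ·ln(1 − 0.86) = −1.121·ln(0.14) = 2.204 s.

2.20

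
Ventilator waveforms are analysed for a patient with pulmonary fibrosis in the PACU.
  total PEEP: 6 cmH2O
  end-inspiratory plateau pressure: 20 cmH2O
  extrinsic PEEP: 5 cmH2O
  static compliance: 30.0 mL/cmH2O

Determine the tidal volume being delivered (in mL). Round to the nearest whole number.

420

End-expiratory occlusion gives total PEEP = 6 cmH2O (intrinsic PEEP = 6 − 5 = 1). Use total PEEP for the elastic gradient.
Vt = Cstat × (Pplat − PEEPtotal) = 30.0 × (20 − 6) = 30.0 × 14.0 = 420.0 mL.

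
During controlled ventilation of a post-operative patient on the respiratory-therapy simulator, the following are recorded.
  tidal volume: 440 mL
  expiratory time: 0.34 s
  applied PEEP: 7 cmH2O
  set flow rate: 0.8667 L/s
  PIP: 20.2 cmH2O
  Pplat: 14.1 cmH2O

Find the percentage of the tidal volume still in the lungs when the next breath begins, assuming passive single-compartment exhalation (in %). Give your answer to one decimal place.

R = (PIP − Pplat)/V̇ = (20.2 − 14.1) / 0.8667 = 6.1/0.8667 = 7.038 cmH2O·s/L.
C = Vt/(Pplat − PEEP) = 440.0 / (14.1 − 7) = 440.0/7.1 = 61.972 mL/cmH2O.
τ = R × C = 7.038 × 0.06197 L/cmH2O = 0.4361 s.
Fraction remaining at end-expiration = e^(−Te/τ) = e^(−0.34/0.4361) = 0.4586 → 45.86%.

45.9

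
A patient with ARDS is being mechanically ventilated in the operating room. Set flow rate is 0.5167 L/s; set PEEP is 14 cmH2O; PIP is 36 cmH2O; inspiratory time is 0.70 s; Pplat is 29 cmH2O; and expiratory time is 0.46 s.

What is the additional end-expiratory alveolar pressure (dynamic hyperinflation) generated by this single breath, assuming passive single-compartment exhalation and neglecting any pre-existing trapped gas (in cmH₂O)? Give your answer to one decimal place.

3.7

Vt = flow × Ti = 0.5167 L/s × 0.70 s × 1000 mL/L = 361.69 mL.
R = (PIP − Pplat)/V̇ = (36 − 29) / 0.5167 = 7.0/0.5167 = 13.548 cmH2O·s/L.
C = Vt/(Pplat − PEEP) = 361.69 / (29 − 14) = 361.69/15.0 = 24.113 mL/cmH2O.
τ = R × C = 13.548 × 0.02411 L/cmH2O = 0.3266 s.
Fraction remaining = e^(−Te/τ) = e^(−0.46/0.3266) = 0.2445; trapped volume = 361.69 × 0.2445 = 88.433 mL.
Additional alveolar pressure from trapping ≈ V_trapped / C = 88.433 / 24.113 = 3.667 cmH2O.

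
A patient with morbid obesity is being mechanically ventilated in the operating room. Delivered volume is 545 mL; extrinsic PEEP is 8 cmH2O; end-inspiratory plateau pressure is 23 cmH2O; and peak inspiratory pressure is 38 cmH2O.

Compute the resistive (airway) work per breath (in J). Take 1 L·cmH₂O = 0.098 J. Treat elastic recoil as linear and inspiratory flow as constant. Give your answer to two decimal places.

With constant inspiratory flow the resistive pressure is constant at PIP − Pplat = 38 − 23 = 15.0 cmH2O, so resistive work = 15.0 × 0.545 = 8.175 L·cmH2O.
× 0.098 J/(L·cmH2O) → 0.8012 J.

0.80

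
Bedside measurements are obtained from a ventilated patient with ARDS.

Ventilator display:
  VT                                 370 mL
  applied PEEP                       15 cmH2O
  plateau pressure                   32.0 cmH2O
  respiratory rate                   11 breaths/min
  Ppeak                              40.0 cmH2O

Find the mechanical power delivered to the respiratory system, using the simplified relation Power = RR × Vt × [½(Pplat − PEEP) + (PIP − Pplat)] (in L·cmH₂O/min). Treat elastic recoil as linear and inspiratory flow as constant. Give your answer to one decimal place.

67.2

Per-breath work = Vt × [½(Pplat−PEEP) + (PIP−Pplat)] = 0.370 × [0.5×17.0 + 8.0] = 0.370 × 16.5 = 6.105 L·cmH2O.
Power = 11 × 6.105 = 67.155 L·cmH2O/min.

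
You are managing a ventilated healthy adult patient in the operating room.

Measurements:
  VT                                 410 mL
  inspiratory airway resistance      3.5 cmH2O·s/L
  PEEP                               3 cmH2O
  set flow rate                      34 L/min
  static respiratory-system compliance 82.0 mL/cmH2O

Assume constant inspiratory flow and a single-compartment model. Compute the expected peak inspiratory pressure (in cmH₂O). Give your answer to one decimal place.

10.0

Flow: 34 L/min ÷ 60 = 0.5667 L/s.
Equation of motion (constant flow): PIP = Vt/C + R·V̇ + PEEP.
PIP = 410/82.0 + 3.5×0.5667 + 3 = 5.0 + 1.983 + 3 = 9.983 cmH2O.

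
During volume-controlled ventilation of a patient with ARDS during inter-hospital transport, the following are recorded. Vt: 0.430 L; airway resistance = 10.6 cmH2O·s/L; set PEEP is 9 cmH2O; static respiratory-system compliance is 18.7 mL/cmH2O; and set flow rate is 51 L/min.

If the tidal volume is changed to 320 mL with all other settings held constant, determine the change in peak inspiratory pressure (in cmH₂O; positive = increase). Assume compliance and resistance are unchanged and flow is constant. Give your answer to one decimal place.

-5.9

PIP = Vt/C + R·V̇ + PEEP (constant-flow equation of motion).
Only the elastic term changes: ΔPIP = ΔVt / C = (320 − 430) / 18.7 = -5.882 cmH2O.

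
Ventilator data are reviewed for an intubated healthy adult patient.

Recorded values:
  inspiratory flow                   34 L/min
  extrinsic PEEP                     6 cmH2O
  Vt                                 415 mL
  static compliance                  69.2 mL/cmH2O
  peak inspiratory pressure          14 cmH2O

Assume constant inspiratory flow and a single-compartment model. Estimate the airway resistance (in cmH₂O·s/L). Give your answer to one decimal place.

Flow: 34 L/min ÷ 60 = 0.5667 L/s.
Equation of motion (constant flow): PIP = Vt/C + R·V̇ + PEEP.
R·V̇ = PIP − Vt/C − PEEP = 14 − 415/69.2 − 6 = 14 − 5.997 − 6 = 2.003 cmH2O.
R = 2.003 / 0.5667 = 3.534 cmH2O·s/L.

3.5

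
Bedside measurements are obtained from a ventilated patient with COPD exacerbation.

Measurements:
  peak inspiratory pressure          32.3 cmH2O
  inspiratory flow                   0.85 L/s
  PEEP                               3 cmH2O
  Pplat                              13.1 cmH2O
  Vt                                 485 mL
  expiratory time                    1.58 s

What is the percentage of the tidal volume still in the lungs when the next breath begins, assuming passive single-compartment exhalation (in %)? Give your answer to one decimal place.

R = (PIP − Pplat)/V̇ = (32.3 − 13.1) / 0.85 = 19.2/0.85 = 22.588 cmH2O·s/L.
C = Vt/(Pplat − PEEP) = 485.0 / (13.1 − 3) = 485.0/10.1 = 48.02 mL/cmH2O.
τ = R × C = 22.588 × 0.04802 L/cmH2O = 1.085 s.
Fraction remaining at end-expiration = e^(−Te/τ) = e^(−1.58/1.085) = 0.2331 → 23.31%.

23.3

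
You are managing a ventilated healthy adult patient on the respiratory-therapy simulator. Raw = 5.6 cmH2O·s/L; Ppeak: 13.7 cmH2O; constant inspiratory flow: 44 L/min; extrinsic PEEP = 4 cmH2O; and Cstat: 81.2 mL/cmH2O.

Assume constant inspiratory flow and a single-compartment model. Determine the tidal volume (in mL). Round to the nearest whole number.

454

Flow: 44 L/min ÷ 60 = 0.7333 L/s.
Equation of motion (constant flow): PIP = Vt/C + R·V̇ + PEEP.
Vt/C = PIP − R·V̇ − PEEP = 13.7 − 4.106 − 4 = 5.594 cmH2O.
Vt = C × 5.594 = 81.2 × 5.594 = 454.23 mL.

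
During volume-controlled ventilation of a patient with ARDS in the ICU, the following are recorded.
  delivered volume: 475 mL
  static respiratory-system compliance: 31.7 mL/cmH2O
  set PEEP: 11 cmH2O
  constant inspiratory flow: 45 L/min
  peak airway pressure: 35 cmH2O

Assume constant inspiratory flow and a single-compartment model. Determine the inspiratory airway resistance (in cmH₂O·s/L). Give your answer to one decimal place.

Flow: 45 L/min ÷ 60 = 0.75 L/s.
Equation of motion (constant flow): PIP = Vt/C + R·V̇ + PEEP.
R·V̇ = PIP − Vt/C − PEEP = 35 − 475/31.7 − 11 = 35 − 14.984 − 11 = 9.016 cmH2O.
R = 9.016 / 0.75 = 12.021 cmH2O·s/L.

12.0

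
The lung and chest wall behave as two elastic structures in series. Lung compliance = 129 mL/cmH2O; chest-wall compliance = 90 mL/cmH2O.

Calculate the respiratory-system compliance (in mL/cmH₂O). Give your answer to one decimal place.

53.0

Lung and chest wall are elastances in series: 1/Crs = 1/CL + 1/Ccw.
1/Crs = 1/129 + 1/90 = 0.01886.
Crs = 53.022 mL/cmH2O.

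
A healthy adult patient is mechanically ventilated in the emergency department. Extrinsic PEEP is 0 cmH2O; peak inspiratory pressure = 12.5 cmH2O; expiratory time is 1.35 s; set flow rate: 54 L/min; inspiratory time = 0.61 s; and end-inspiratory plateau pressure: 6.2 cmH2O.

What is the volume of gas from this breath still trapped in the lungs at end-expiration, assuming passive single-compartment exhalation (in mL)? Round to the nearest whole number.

Flow: 54 L/min ÷ 60 = 0.9 L/s.
Vt = flow × Ti = 0.9 L/s × 0.61 s × 1000 mL/L = 549.0 mL.
R = (PIP − Pplat)/V̇ = (12.5 − 6.2) / 0.9 = 6.3/0.9 = 7.0 cmH2O·s/L.
C = Vt/(Pplat − PEEP) = 549.0 / (6.2 − 0) = 549.0/6.2 = 88.548 mL/cmH2O.
τ = R × C = 7.0 × 0.08855 L/cmH2O = 0.6199 s.
Fraction remaining = e^(−Te/τ) = e^(−1.35/0.6199) = 0.1133.
Trapped volume = 549.0 × 0.1133 = 62.202 mL.

62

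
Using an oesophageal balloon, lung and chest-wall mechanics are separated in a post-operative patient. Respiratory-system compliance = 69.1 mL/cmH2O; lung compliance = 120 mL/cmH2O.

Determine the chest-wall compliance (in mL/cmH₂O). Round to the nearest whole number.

163

1/Ccw = 1/Crs − 1/CL.
1/Ccw = 1/69.1 − 1/120 = 0.006138.
Ccw = 162.92 mL/cmH2O.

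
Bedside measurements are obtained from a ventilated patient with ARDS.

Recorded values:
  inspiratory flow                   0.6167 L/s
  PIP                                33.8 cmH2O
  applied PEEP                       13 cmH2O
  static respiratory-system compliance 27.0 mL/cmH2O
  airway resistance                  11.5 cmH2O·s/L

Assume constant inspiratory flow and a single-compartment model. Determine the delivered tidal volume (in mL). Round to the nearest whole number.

370

Equation of motion (constant flow): PIP = Vt/C + R·V̇ + PEEP.
Vt/C = PIP − R·V̇ − PEEP = 33.8 − 7.092 − 13 = 13.708 cmH2O.
Vt = C × 13.708 = 27.0 × 13.708 = 370.12 mL.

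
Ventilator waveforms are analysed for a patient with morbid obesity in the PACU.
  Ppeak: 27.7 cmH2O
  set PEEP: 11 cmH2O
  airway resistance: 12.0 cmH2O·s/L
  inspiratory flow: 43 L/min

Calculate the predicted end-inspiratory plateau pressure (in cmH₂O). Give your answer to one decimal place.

Flow: 43 L/min ÷ 60 = 0.7167 L/s.
Pplat = PIP − Raw × flow = 27.7 − 12.0 × 0.7167 = 27.7 − 8.6 = 19.1 cmH2O.

19.1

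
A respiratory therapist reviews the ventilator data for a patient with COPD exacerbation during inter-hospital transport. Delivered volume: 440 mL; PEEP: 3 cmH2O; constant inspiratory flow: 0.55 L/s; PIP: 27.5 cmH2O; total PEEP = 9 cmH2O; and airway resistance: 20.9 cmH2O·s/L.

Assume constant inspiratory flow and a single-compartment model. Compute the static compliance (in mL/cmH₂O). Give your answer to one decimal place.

62.8

Total PEEP = 9 cmH2O (set 3 + intrinsic 6); this is the baseline alveolar pressure.
Equation of motion (constant flow): PIP = Vt/C + R·V̇ + PEEP.
Vt/C = PIP − R·V̇ − PEEP = 27.5 − 20.9×0.55 − 9 = 27.5 − 11.495 − 9 = 7.005 cmH2O.
C = Vt / 7.005 = 440 / 7.005 = 62.812 mL/cmH2O.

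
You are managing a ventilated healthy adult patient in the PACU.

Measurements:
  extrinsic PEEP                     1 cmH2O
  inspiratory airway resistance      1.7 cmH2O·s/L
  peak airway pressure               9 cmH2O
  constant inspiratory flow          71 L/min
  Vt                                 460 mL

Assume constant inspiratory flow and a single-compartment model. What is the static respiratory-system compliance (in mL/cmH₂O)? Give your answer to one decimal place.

76.8

Flow: 71 L/min ÷ 60 = 1.1833 L/s.
Equation of motion (constant flow): PIP = Vt/C + R·V̇ + PEEP.
Vt/C = PIP − R·V̇ − PEEP = 9 − 1.7×1.1833 − 1 = 9 − 2.012 − 1 = 5.988 cmH2O.
C = Vt / 5.988 = 460 / 5.988 = 76.82 mL/cmH2O.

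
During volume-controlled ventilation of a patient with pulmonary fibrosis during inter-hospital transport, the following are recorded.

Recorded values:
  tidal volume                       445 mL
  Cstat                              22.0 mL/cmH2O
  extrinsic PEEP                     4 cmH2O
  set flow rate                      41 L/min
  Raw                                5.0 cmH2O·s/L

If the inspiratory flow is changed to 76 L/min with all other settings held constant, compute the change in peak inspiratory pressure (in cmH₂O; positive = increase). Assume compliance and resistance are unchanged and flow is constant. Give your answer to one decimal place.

Flow: 41 L/min ÷ 60 = 0.6833 L/s.
New flow: 76 L/min ÷ 60 = 1.2667 L/s.
PIP = Vt/C + R·V̇ + PEEP (constant-flow equation of motion).
Only the resistive term changes: ΔPIP = R × ΔV̇ = 5.0 × (1.2667 − 0.6833) = 5.0 × 0.5834 = 2.917 cmH2O.

2.9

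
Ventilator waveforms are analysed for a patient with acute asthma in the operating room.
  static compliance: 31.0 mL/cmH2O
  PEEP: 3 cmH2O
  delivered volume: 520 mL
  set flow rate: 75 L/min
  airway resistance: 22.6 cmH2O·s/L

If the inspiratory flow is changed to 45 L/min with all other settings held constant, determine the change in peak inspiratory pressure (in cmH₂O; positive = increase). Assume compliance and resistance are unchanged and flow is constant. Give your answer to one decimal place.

-11.3

Flow: 75 L/min ÷ 60 = 1.25 L/s.
New flow: 45 L/min ÷ 60 = 0.75 L/s.
PIP = Vt/C + R·V̇ + PEEP (constant-flow equation of motion).
Only the resistive term changes: ΔPIP = R × ΔV̇ = 22.6 × (0.75 − 1.25) = 22.6 × -0.5 = -11.3 cmH2O.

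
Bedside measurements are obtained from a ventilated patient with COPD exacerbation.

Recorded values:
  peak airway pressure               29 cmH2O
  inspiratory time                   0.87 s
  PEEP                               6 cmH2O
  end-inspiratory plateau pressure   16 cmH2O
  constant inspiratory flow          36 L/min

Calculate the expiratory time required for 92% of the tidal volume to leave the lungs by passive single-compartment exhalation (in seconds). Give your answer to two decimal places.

2.86

Flow: 36 L/min ÷ 60 = 0.6 L/s.
Vt = flow × Ti = 0.6 L/s × 0.87 s × 1000 mL/L = 522.0 mL.
R = (PIP − Pplat)/V̇ = (29 − 16) / 0.6 = 13.0/0.6 = 21.667 cmH2O·s/L.
C = Vt/(Pplat − PEEP) = 522.0 / (16 − 6) = 522.0/10.0 = 52.2 mL/cmH2O.
τ = R × C = 21.667 × 0.0522 L/cmH2O = 1.131 s.
t = −τ·ln(1 − 0.92) = −1.131·ln(0.08) = 2.857 s.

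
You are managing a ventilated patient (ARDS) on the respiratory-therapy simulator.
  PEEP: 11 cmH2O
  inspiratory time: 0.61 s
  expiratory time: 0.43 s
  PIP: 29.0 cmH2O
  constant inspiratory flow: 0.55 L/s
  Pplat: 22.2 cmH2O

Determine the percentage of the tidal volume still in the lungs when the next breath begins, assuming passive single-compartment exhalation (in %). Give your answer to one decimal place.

Vt = flow × Ti = 0.55 L/s × 0.61 s × 1000 mL/L = 335.5 mL.
R = (PIP − Pplat)/V̇ = (29.0 − 22.2) / 0.55 = 6.8/0.55 = 12.364 cmH2O·s/L.
C = Vt/(Pplat − PEEP) = 335.5 / (22.2 − 11) = 335.5/11.2 = 29.955 mL/cmH2O.
τ = R × C = 12.364 × 0.02996 L/cmH2O = 0.3704 s.
Fraction remaining at end-expiration = e^(−Te/τ) = e^(−0.43/0.3704) = 0.3132 → 31.32%.

31.3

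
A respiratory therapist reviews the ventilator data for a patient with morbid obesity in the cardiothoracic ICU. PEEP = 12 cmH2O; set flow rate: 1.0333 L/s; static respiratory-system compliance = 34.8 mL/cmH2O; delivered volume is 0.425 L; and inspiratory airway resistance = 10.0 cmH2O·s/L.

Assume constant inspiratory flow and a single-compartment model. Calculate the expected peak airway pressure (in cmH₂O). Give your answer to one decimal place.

34.5

Equation of motion (constant flow): PIP = Vt/C + R·V̇ + PEEP.
PIP = 425/34.8 + 10.0×1.0333 + 12 = 12.213 + 10.333 + 12 = 34.546 cmH2O.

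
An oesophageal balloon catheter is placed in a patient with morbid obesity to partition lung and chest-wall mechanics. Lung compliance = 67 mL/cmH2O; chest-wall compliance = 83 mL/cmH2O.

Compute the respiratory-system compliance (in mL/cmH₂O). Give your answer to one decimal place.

37.1

Lung and chest wall are elastances in series: 1/Crs = 1/CL + 1/Ccw.
1/Crs = 1/67 + 1/83 = 0.02697.
Crs = 37.078 mL/cmH2O.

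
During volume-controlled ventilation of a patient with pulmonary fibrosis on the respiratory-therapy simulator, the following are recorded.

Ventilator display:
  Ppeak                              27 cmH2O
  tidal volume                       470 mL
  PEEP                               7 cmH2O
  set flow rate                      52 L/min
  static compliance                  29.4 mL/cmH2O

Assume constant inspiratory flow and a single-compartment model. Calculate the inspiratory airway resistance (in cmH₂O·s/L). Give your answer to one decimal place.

4.6

Flow: 52 L/min ÷ 60 = 0.8667 L/s.
Equation of motion (constant flow): PIP = Vt/C + R·V̇ + PEEP.
R·V̇ = PIP − Vt/C − PEEP = 27 − 470/29.4 − 7 = 27 − 15.986 − 7 = 4.014 cmH2O.
R = 4.014 / 0.8667 = 4.631 cmH2O·s/L.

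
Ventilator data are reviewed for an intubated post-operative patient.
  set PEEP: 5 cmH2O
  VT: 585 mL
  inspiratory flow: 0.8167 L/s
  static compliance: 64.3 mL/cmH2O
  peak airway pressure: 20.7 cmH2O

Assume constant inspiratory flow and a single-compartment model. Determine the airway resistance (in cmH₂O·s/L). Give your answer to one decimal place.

8.1

Equation of motion (constant flow): PIP = Vt/C + R·V̇ + PEEP.
R·V̇ = PIP − Vt/C − PEEP = 20.7 − 585/64.3 − 5 = 20.7 − 9.098 − 5 = 6.602 cmH2O.
R = 6.602 / 0.8167 = 8.084 cmH2O·s/L.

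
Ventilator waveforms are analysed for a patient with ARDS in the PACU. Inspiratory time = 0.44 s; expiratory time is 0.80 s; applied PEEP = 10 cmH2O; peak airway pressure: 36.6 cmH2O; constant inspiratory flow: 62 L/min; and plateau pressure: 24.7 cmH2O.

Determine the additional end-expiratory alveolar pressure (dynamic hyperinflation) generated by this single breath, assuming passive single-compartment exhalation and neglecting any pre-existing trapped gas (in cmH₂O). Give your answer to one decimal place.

1.6

Flow: 62 L/min ÷ 60 = 1.0333 L/s.
Vt = flow × Ti = 1.0333 L/s × 0.44 s × 1000 mL/L = 454.65 mL.
R = (PIP − Pplat)/V̇ = (36.6 − 24.7) / 1.0333 = 11.9/1.0333 = 11.517 cmH2O·s/L.
C = Vt/(Pplat − PEEP) = 454.65 / (24.7 − 10) = 454.65/14.7 = 30.929 mL/cmH2O.
τ = R × C = 11.517 × 0.03093 L/cmH2O = 0.3562 s.
Fraction remaining = e^(−Te/τ) = e^(−0.80/0.3562) = 0.1058; trapped volume = 454.65 × 0.1058 = 48.102 mL.
Additional alveolar pressure from trapping ≈ V_trapped / C = 48.102 / 30.929 = 1.555 cmH2O.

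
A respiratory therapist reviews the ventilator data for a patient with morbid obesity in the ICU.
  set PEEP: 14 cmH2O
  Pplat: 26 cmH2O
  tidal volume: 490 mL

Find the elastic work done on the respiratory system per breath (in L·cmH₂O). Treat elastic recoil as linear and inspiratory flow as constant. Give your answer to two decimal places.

Elastic work ≈ ½ × (Pplat − PEEP) × Vt = 0.5 × (26 − 14) × 0.490 L = 0.5 × 12.0 × 0.490 = 2.94 L·cmH2O.

2.94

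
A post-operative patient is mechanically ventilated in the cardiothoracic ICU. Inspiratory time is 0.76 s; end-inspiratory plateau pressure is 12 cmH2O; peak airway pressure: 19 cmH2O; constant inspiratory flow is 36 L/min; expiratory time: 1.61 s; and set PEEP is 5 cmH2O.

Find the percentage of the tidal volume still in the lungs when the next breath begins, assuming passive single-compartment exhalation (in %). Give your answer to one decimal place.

Flow: 36 L/min ÷ 60 = 0.6 L/s.
Vt = flow × Ti = 0.6 L/s × 0.76 s × 1000 mL/L = 456.0 mL.
R = (PIP − Pplat)/V̇ = (19 − 12) / 0.6 = 7.0/0.6 = 11.667 cmH2O·s/L.
C = Vt/(Pplat − PEEP) = 456.0 / (12 − 5) = 456.0/7.0 = 65.143 mL/cmH2O.
τ = R × C = 11.667 × 0.06514 L/cmH2O = 0.76 s.
Fraction remaining at end-expiration = e^(−Te/τ) = e^(−1.61/0.76) = 0.1202 → 12.02%.

12.0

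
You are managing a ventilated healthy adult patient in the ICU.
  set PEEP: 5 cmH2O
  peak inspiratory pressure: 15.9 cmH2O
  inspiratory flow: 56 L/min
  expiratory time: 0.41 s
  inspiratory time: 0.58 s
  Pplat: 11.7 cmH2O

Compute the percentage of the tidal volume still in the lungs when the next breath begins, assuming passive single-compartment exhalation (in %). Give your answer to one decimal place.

Flow: 56 L/min ÷ 60 = 0.9333 L/s.
Vt = flow × Ti = 0.9333 L/s × 0.58 s × 1000 mL/L = 541.31 mL.
R = (PIP − Pplat)/V̇ = (15.9 − 11.7) / 0.9333 = 4.2/0.9333 = 4.5 cmH2O·s/L.
C = Vt/(Pplat − PEEP) = 541.31 / (11.7 − 5) = 541.31/6.7 = 80.793 mL/cmH2O.
τ = R × C = 4.5 × 0.08079 L/cmH2O = 0.3636 s.
Fraction remaining at end-expiration = e^(−Te/τ) = e^(−0.41/0.3636) = 0.3238 → 32.38%.

32.4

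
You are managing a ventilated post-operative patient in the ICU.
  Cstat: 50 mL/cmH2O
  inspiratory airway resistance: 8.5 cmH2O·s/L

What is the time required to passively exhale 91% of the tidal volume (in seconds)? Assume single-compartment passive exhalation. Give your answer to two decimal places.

τ = R × C = 8.5 × 50 mL/cmH2O = 8.5 × 0.050 L/cmH2O = 0.425 s.
Exhaled fraction f = 1 − e^(−t/τ) → t = −τ·ln(1 − f) = −0.425·ln(0.09) = 1.023 s.

1.02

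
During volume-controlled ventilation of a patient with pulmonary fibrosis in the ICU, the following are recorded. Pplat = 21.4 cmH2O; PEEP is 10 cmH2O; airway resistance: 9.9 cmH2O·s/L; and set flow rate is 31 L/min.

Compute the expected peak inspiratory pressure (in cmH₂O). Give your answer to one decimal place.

Flow: 31 L/min ÷ 60 = 0.5167 L/s.
PIP = Pplat + Raw × flow = 21.4 + 9.9 × 0.5167 = 21.4 + 5.115 = 26.515 cmH2O.

26.5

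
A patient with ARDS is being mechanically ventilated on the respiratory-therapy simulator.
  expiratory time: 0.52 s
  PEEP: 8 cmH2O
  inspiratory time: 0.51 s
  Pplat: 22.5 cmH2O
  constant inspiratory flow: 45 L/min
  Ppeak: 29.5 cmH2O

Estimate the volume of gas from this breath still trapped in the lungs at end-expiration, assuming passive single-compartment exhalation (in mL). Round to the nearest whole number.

Flow: 45 L/min ÷ 60 = 0.75 L/s.
Vt = flow × Ti = 0.75 L/s × 0.51 s × 1000 mL/L = 382.5 mL.
R = (PIP − Pplat)/V̇ = (29.5 − 22.5) / 0.75 = 7.0/0.75 = 9.333 cmH2O·s/L.
C = Vt/(Pplat − PEEP) = 382.5 / (22.5 − 8) = 382.5/14.5 = 26.379 mL/cmH2O.
τ = R × C = 9.333 × 0.02638 L/cmH2O = 0.2462 s.
Fraction remaining = e^(−Te/τ) = e^(−0.52/0.2462) = 0.121.
Trapped volume = 382.5 × 0.121 = 46.283 mL.

46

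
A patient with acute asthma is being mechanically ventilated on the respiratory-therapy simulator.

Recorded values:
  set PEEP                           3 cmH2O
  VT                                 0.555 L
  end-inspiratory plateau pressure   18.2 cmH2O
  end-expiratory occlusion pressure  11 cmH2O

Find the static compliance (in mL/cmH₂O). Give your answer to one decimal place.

End-expiratory occlusion gives total PEEP = 11 cmH2O (intrinsic PEEP = 11 − 3 = 8). Use total PEEP for the elastic gradient.
Cstat = Vt / (Pplat − PEEPtotal) = 555 / (18.2 − 11) = 555 / 7.2 = 77.083 mL/cmH2O.

77.1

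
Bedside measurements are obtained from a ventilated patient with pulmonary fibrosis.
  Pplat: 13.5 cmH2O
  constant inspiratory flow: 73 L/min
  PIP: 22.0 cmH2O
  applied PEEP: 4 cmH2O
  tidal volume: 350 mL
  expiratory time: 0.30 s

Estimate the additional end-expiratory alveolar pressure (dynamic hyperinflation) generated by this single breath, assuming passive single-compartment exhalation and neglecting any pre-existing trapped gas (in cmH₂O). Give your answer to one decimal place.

Flow: 73 L/min ÷ 60 = 1.2167 L/s.
R = (PIP − Pplat)/V̇ = (22.0 − 13.5) / 1.2167 = 8.5/1.2167 = 6.986 cmH2O·s/L.
C = Vt/(Pplat − PEEP) = 350.0 / (13.5 − 4) = 350.0/9.5 = 36.842 mL/cmH2O.
τ = R × C = 6.986 × 0.03684 L/cmH2O = 0.2574 s.
Fraction remaining = e^(−Te/τ) = e^(−0.30/0.2574) = 0.3118; trapped volume = 350.0 × 0.3118 = 109.13 mL.
Additional alveolar pressure from trapping ≈ V_trapped / C = 109.13 / 36.842 = 2.962 cmH2O.

3.0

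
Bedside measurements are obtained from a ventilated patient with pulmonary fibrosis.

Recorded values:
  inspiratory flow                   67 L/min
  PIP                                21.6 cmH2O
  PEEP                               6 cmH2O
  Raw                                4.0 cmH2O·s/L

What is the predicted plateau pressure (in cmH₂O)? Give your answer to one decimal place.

17.1

Flow: 67 L/min ÷ 60 = 1.1167 L/s.
Pplat = PIP − Raw × flow = 21.6 − 4.0 × 1.1167 = 21.6 − 4.467 = 17.133 cmH2O.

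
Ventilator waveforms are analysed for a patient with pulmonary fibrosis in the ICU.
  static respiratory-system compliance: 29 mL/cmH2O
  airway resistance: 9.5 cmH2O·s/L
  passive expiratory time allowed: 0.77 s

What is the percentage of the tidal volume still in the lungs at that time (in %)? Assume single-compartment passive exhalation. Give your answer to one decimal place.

6.1

τ = R × C = 9.5 × 29 mL/cmH2O = 9.5 × 0.029 L/cmH2O = 0.2755 s.
Passive exhalation: V(t)/V₀ = e^(−t/τ) = e^(−0.77/0.2755) = 0.06112.
Fraction remaining = 0.06112 → 6.112%.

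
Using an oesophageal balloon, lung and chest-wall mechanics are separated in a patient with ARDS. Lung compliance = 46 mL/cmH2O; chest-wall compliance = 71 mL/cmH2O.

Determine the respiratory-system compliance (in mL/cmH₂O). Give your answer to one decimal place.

27.9

Lung and chest wall are elastances in series: 1/Crs = 1/CL + 1/Ccw.
1/Crs = 1/46 + 1/71 = 0.03582.
Crs = 27.917 mL/cmH2O.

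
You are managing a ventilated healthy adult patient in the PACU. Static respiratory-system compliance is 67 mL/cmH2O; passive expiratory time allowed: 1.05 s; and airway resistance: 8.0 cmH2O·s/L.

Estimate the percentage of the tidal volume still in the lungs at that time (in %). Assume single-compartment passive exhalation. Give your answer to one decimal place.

τ = R × C = 8.0 × 67 mL/cmH2O = 8.0 × 0.067 L/cmH2O = 0.536 s.
Passive exhalation: V(t)/V₀ = e^(−t/τ) = e^(−1.05/0.536) = 0.141.
Fraction remaining = 0.141 → 14.1%.

14.1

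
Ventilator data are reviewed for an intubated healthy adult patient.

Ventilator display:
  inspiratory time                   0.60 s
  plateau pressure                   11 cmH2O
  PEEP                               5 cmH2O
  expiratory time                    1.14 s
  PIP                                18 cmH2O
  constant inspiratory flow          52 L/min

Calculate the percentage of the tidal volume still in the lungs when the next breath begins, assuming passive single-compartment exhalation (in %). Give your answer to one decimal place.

19.6

Flow: 52 L/min ÷ 60 = 0.8667 L/s.
Vt = flow × Ti = 0.8667 L/s × 0.60 s × 1000 mL/L = 520.02 mL.
R = (PIP − Pplat)/V̇ = (18 − 11) / 0.8667 = 7.0/0.8667 = 8.077 cmH2O·s/L.
C = Vt/(Pplat − PEEP) = 520.02 / (11 − 5) = 520.02/6.0 = 86.67 mL/cmH2O.
τ = R × C = 8.077 × 0.08667 L/cmH2O = 0.7 s.
Fraction remaining at end-expiration = e^(−Te/τ) = e^(−1.14/0.7) = 0.1962 → 19.62%.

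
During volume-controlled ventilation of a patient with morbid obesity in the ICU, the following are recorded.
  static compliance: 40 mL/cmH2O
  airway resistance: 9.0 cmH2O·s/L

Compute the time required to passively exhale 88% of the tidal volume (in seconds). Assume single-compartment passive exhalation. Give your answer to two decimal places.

τ = R × C = 9.0 × 40 mL/cmH2O = 9.0 × 0.040 L/cmH2O = 0.36 s.
Exhaled fraction f = 1 − e^(−t/τ) → t = −τ·ln(1 − f) = −0.36·ln(0.12) = 0.7633 s.

0.76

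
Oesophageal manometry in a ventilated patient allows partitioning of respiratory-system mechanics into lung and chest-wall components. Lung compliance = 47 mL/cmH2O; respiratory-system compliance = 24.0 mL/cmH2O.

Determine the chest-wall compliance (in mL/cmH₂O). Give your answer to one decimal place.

1/Ccw = 1/Crs − 1/CL.
1/Ccw = 1/24.0 − 1/47 = 0.02039.
Ccw = 49.044 mL/cmH2O.

49.0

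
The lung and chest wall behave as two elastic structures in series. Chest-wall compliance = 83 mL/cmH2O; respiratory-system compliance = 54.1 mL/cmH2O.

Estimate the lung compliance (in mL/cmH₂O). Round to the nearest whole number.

155

1/CL = 1/Crs − 1/Ccw.
1/CL = 1/54.1 − 1/83 = 0.006436.
CL = 155.38 mL/cmH2O.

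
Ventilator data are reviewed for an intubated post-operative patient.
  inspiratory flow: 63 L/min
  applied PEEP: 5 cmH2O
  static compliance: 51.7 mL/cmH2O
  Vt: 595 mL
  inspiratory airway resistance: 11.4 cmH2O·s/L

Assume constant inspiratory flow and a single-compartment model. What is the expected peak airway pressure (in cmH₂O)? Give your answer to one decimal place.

28.5

Flow: 63 L/min ÷ 60 = 1.05 L/s.
Equation of motion (constant flow): PIP = Vt/C + R·V̇ + PEEP.
PIP = 595/51.7 + 11.4×1.05 + 5 = 11.509 + 11.97 + 5 = 28.479 cmH2O.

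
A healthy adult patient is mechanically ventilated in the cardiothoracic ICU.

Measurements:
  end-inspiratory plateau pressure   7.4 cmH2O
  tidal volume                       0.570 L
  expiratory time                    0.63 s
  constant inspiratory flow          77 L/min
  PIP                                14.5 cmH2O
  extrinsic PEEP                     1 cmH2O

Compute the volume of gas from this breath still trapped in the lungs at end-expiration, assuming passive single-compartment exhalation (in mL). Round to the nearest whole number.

Flow: 77 L/min ÷ 60 = 1.2833 L/s.
R = (PIP − Pplat)/V̇ = (14.5 − 7.4) / 1.2833 = 7.1/1.2833 = 5.533 cmH2O·s/L.
C = Vt/(Pplat − PEEP) = 570.0 / (7.4 − 1) = 570.0/6.4 = 89.063 mL/cmH2O.
τ = R × C = 5.533 × 0.08906 L/cmH2O = 0.4928 s.
Fraction remaining = e^(−Te/τ) = e^(−0.63/0.4928) = 0.2785.
Trapped volume = 570.0 × 0.2785 = 158.75 mL.

159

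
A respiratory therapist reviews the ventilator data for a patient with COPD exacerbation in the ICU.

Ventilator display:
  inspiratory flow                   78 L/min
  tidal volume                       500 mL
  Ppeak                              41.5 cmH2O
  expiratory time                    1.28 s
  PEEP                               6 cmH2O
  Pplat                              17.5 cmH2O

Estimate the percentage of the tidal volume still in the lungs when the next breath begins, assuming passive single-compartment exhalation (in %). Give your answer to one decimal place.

20.3

Flow: 78 L/min ÷ 60 = 1.3 L/s.
R = (PIP − Pplat)/V̇ = (41.5 − 17.5) / 1.3 = 24.0/1.3 = 18.462 cmH2O·s/L.
C = Vt/(Pplat − PEEP) = 500.0 / (17.5 − 6) = 500.0/11.5 = 43.478 mL/cmH2O.
τ = R × C = 18.462 × 0.04348 L/cmH2O = 0.8027 s.
Fraction remaining at end-expiration = e^(−Te/τ) = e^(−1.28/0.8027) = 0.203 → 20.3%.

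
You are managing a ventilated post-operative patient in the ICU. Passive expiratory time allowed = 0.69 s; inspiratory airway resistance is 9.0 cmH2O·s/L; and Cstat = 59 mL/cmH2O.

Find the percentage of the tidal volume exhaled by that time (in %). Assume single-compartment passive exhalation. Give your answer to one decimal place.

72.7

τ = R × C = 9.0 × 59 mL/cmH2O = 9.0 × 0.059 L/cmH2O = 0.531 s.
Passive exhalation: V(t)/V₀ = e^(−t/τ) = e^(−0.69/0.531) = 0.2727.
Fraction exhaled = 1 − 0.2727 = 0.7273 → 72.73%.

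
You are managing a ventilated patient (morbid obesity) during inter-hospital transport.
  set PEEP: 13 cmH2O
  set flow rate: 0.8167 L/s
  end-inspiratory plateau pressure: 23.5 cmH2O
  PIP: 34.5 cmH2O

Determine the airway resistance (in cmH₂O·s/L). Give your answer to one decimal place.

Raw = (PIP − Pplat) / flow = (34.5 − 23.5) / 0.8167 = 11.0 / 0.8167 = 13.469 cmH2O·s/L.

13.5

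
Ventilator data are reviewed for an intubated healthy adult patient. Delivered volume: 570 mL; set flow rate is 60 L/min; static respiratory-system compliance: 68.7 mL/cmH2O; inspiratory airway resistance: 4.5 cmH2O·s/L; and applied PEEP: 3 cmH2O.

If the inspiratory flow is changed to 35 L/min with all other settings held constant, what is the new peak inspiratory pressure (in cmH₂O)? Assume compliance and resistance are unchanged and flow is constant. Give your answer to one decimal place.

Flow: 60 L/min ÷ 60 = 1 L/s.
New flow: 35 L/min ÷ 60 = 0.5833 L/s.
PIP = Vt/C + R·V̇ + PEEP (constant-flow equation of motion).
Only the resistive term changes: ΔPIP = R × ΔV̇ = 4.5 × (0.5833 − 1) = 4.5 × -0.4167 = -1.875 cmH2O.
Original PIP = 570/68.7 + 4.5×1 + 3 = 15.797 cmH2O; new PIP = 15.797 + (-1.875) = 13.922 cmH2O.

13.9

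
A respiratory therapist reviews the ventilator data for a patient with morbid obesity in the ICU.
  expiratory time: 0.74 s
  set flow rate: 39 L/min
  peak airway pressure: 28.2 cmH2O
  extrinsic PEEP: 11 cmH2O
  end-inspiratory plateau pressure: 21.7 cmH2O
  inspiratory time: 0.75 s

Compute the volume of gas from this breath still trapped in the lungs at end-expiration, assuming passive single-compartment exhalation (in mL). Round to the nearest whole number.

96

Flow: 39 L/min ÷ 60 = 0.65 L/s.
Vt = flow × Ti = 0.65 L/s × 0.75 s × 1000 mL/L = 487.5 mL.
R = (PIP − Pplat)/V̇ = (28.2 − 21.7) / 0.65 = 6.5/0.65 = 10.0 cmH2O·s/L.
C = Vt/(Pplat − PEEP) = 487.5 / (21.7 − 11) = 487.5/10.7 = 45.561 mL/cmH2O.
τ = R × C = 10.0 × 0.04556 L/cmH2O = 0.4556 s.
Fraction remaining = e^(−Te/τ) = e^(−0.74/0.4556) = 0.1971.
Trapped volume = 487.5 × 0.1971 = 96.086 mL.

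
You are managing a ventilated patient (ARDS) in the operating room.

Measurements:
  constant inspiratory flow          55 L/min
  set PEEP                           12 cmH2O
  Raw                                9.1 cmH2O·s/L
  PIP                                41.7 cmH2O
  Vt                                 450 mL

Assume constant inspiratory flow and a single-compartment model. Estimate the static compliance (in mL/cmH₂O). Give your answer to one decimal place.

Flow: 55 L/min ÷ 60 = 0.9167 L/s.
Equation of motion (constant flow): PIP = Vt/C + R·V̇ + PEEP.
Vt/C = PIP − R·V̇ − PEEP = 41.7 − 9.1×0.9167 − 12 = 41.7 − 8.342 − 12 = 21.358 cmH2O.
C = Vt / 21.358 = 450 / 21.358 = 21.069 mL/cmH2O.

21.1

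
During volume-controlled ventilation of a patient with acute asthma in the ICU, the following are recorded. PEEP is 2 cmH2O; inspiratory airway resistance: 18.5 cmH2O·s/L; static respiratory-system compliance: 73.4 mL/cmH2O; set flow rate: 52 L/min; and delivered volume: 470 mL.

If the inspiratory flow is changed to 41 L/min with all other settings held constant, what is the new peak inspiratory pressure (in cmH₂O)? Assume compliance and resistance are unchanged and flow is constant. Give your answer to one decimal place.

Flow: 52 L/min ÷ 60 = 0.8667 L/s.
New flow: 41 L/min ÷ 60 = 0.6833 L/s.
PIP = Vt/C + R·V̇ + PEEP (constant-flow equation of motion).
Only the resistive term changes: ΔPIP = R × ΔV̇ = 18.5 × (0.6833 − 0.8667) = 18.5 × -0.1834 = -3.393 cmH2O.
Original PIP = 470/73.4 + 18.5×0.8667 + 2 = 24.437 cmH2O; new PIP = 24.437 + (-3.393) = 21.044 cmH2O.

21.0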